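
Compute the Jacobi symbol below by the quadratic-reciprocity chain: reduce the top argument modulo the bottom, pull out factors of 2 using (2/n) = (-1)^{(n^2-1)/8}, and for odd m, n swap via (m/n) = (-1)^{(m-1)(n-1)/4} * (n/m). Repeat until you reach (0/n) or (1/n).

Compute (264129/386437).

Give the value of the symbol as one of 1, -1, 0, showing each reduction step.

1

reciprocity: (264129/386437) = +1·(386437/264129) since 264129 mod 4 = 1, 386437 mod 4 = 1; sign now +1
(386437/264129) = (122308/264129)   [reduce mod 264129]
122308 = 2^2·30577; (2/264129) = +1 since 264129 mod 8 = 1, so (122308/264129) = (+1)^2·(30577/264129); sign now +1
reciprocity: (30577/264129) = +1·(264129/30577) since 30577 mod 4 = 1, 264129 mod 4 = 1; sign now +1
(264129/30577) = (19513/30577)   [reduce mod 30577]
reciprocity: (19513/30577) = +1·(30577/19513) since 19513 mod 4 = 1, 30577 mod 4 = 1; sign now +1
(30577/19513) = (11064/19513)   [reduce mod 19513]
11064 = 2^3·1383; (2/19513) = +1 since 19513 mod 8 = 1, so (11064/19513) = (+1)^3·(1383/19513); sign now +1
reciprocity: (1383/19513) = +1·(19513/1383) since 1383 mod 4 = 3, 19513 mod 4 = 1; sign now +1
(19513/1383) = (151/1383)   [reduce mod 1383]
reciprocity: (151/1383) = -1·(1383/151) since 151 mod 4 = 3, 1383 mod 4 = 3; sign now -1
(1383/151) = (24/151)   [reduce mod 151]
24 = 2^3·3; (2/151) = +1 since 151 mod 8 = 7, so (24/151) = (+1)^3·(3/151); sign now -1
reciprocity: (3/151) = -1·(151/3) since 3 mod 4 = 3, 151 mod 4 = 3; sign now +1
(151/3) = (1/3)   [reduce mod 3]
(1/3) = 1; final value = sign = +1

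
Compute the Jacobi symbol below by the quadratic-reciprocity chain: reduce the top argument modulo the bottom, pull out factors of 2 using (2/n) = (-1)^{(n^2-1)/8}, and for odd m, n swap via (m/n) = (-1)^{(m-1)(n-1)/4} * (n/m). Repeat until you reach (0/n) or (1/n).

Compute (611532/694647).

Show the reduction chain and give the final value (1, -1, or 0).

611532 = 2^2·152883; (2/694647) = +1 since 694647 mod 8 = 7, so (611532/694647) = (+1)^2·(152883/694647); sign now +1
reciprocity: (152883/694647) = -1·(694647/152883) since 152883 mod 4 = 3, 694647 mod 4 = 3; sign now -1
(694647/152883) = (83115/152883)   [reduce mod 152883]
reciprocity: (83115/152883) = -1·(152883/83115) since 83115 mod 4 = 3, 152883 mod 4 = 3; sign now +1
(152883/83115) = (69768/83115)   [reduce mod 83115]
69768 = 2^3·8721; (2/83115) = -1 since 83115 mod 8 = 3, so (69768/83115) = (-1)^3·(8721/83115); sign now -1
reciprocity: (8721/83115) = +1·(83115/8721) since 8721 mod 4 = 1, 83115 mod 4 = 3; sign now -1
(83115/8721) = (4626/8721)   [reduce mod 8721]
4626 = 2^1·2313; (2/8721) = +1 since 8721 mod 8 = 1, so (4626/8721) = (+1)^1·(2313/8721); sign now -1
reciprocity: (2313/8721) = +1·(8721/2313) since 2313 mod 4 = 1, 8721 mod 4 = 1; sign now -1
(8721/2313) = (1782/2313)   [reduce mod 2313]
1782 = 2^1·891; (2/2313) = +1 since 2313 mod 8 = 1, so (1782/2313) = (+1)^1·(891/2313); sign now -1
reciprocity: (891/2313) = +1·(2313/891) since 891 mod 4 = 3, 2313 mod 4 = 1; sign now -1
(2313/891) = (531/891)   [reduce mod 891]
reciprocity: (531/891) = -1·(891/531) since 531 mod 4 = 3, 891 mod 4 = 3; sign now +1
(891/531) = (360/531)   [reduce mod 531]
360 = 2^3·45; (2/531) = -1 since 531 mod 8 = 3, so (360/531) = (-1)^3·(45/531); sign now -1
reciprocity: (45/531) = +1·(531/45) since 45 mod 4 = 1, 531 mod 4 = 3; sign now -1
(531/45) = (36/45)   [reduce mod 45]
36 = 2^2·9; (2/45) = -1 since 45 mod 8 = 5, so (36/45) = (-1)^2·(9/45); sign now -1
reciprocity: (9/45) = +1·(45/9) since 9 mod 4 = 1, 45 mod 4 = 1; sign now -1
(45/9) = (0/9)   [reduce mod 9]
(0/9) = 0   [gcd(a, n) > 1]; final value = 0

0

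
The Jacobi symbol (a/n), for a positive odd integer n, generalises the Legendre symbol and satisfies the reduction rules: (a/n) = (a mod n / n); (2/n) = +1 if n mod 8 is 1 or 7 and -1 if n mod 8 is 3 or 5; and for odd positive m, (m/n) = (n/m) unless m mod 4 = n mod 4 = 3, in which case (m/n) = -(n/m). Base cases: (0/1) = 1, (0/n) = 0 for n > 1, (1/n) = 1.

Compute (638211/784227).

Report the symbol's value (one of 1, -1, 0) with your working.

0

reciprocity: (638211/784227) = -1·(784227/638211) since 638211 mod 4 = 3, 784227 mod 4 = 3; sign now -1
(784227/638211) = (146016/638211)   [reduce mod 638211]
146016 = 2^5·4563; (2/638211) = -1 since 638211 mod 8 = 3, so (146016/638211) = (-1)^5·(4563/638211); sign now +1
reciprocity: (4563/638211) = -1·(638211/4563) since 4563 mod 4 = 3, 638211 mod 4 = 3; sign now -1
(638211/4563) = (3954/4563)   [reduce mod 4563]
3954 = 2^1·1977; (2/4563) = -1 since 4563 mod 8 = 3, so (3954/4563) = (-1)^1·(1977/4563); sign now +1
reciprocity: (1977/4563) = +1·(4563/1977) since 1977 mod 4 = 1, 4563 mod 4 = 3; sign now +1
(4563/1977) = (609/1977)   [reduce mod 1977]
reciprocity: (609/1977) = +1·(1977/609) since 609 mod 4 = 1, 1977 mod 4 = 1; sign now +1
(1977/609) = (150/609)   [reduce mod 609]
150 = 2^1·75; (2/609) = +1 since 609 mod 8 = 1, so (150/609) = (+1)^1·(75/609); sign now +1
reciprocity: (75/609) = +1·(609/75) since 75 mod 4 = 3, 609 mod 4 = 1; sign now +1
(609/75) = (9/75)   [reduce mod 75]
reciprocity: (9/75) = +1·(75/9) since 9 mod 4 = 1, 75 mod 4 = 3; sign now +1
(75/9) = (3/9)   [reduce mod 9]
reciprocity: (3/9) = +1·(9/3) since 3 mod 4 = 3, 9 mod 4 = 1; sign now +1
(9/3) = (0/3)   [reduce mod 3]
(0/3) = 0   [gcd(a, n) > 1]; final value = 0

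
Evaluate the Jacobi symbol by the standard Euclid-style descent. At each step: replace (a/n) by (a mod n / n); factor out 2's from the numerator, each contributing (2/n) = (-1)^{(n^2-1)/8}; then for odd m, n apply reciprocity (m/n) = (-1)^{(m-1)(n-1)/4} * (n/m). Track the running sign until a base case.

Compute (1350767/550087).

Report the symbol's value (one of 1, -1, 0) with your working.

(1350767/550087) = (250593/550087)   [reduce mod 550087]
reciprocity: (250593/550087) = +1·(550087/250593) since 250593 mod 4 = 1, 550087 mod 4 = 3; sign now +1
(550087/250593) = (48901/250593)   [reduce mod 250593]
reciprocity: (48901/250593) = +1·(250593/48901) since 48901 mod 4 = 1, 250593 mod 4 = 1; sign now +1
(250593/48901) = (6088/48901)   [reduce mod 48901]
6088 = 2^3·761; (2/48901) = -1 since 48901 mod 8 = 5, so (6088/48901) = (-1)^3·(761/48901); sign now -1
reciprocity: (761/48901) = +1·(48901/761) since 761 mod 4 = 1, 48901 mod 4 = 1; sign now -1
(48901/761) = (197/761)   [reduce mod 761]
reciprocity: (197/761) = +1·(761/197) since 197 mod 4 = 1, 761 mod 4 = 1; sign now -1
(761/197) = (170/197)   [reduce mod 197]
170 = 2^1·85; (2/197) = -1 since 197 mod 8 = 5, so (170/197) = (-1)^1·(85/197); sign now +1
reciprocity: (85/197) = +1·(197/85) since 85 mod 4 = 1, 197 mod 4 = 1; sign now +1
(197/85) = (27/85)   [reduce mod 85]
reciprocity: (27/85) = +1·(85/27) since 27 mod 4 = 3, 85 mod 4 = 1; sign now +1
(85/27) = (4/27)   [reduce mod 27]
4 = 2^2·1; (2/27) = -1 since 27 mod 8 = 3, so (4/27) = (-1)^2·(1/27); sign now +1
(1/27) = 1; final value = sign = +1

1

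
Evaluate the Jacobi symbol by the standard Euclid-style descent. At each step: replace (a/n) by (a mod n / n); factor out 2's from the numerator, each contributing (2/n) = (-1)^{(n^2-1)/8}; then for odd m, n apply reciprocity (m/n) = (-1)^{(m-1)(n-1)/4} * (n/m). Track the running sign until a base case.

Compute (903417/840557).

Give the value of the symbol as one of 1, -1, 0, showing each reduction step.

(903417/840557) = (62860/840557)   [reduce mod 840557]
62860 = 2^2·15715; (2/840557) = -1 since 840557 mod 8 = 5, so (62860/840557) = (-1)^2·(15715/840557); sign now +1
reciprocity: (15715/840557) = +1·(840557/15715) since 15715 mod 4 = 3, 840557 mod 4 = 1; sign now +1
(840557/15715) = (7662/15715)   [reduce mod 15715]
7662 = 2^1·3831; (2/15715) = -1 since 15715 mod 8 = 3, so (7662/15715) = (-1)^1·(3831/15715); sign now -1
reciprocity: (3831/15715) = -1·(15715/3831) since 3831 mod 4 = 3, 15715 mod 4 = 3; sign now +1
(15715/3831) = (391/3831)   [reduce mod 3831]
reciprocity: (391/3831) = -1·(3831/391) since 391 mod 4 = 3, 3831 mod 4 = 3; sign now -1
(3831/391) = (312/391)   [reduce mod 391]
312 = 2^3·39; (2/391) = +1 since 391 mod 8 = 7, so (312/391) = (+1)^3·(39/391); sign now -1
reciprocity: (39/391) = -1·(391/39) since 39 mod 4 = 3, 391 mod 4 = 3; sign now +1
(391/39) = (1/39)   [reduce mod 39]
(1/39) = 1; final value = sign = +1

1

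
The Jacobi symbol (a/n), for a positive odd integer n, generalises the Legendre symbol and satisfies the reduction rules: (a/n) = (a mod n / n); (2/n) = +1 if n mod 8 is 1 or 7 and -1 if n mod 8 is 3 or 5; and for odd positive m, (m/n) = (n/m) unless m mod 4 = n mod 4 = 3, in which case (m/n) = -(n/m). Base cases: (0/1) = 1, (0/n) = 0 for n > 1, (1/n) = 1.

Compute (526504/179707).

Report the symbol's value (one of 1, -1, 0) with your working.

(526504/179707) = (167090/179707)   [reduce mod 179707]
167090 = 2^1·83545; (2/179707) = -1 since 179707 mod 8 = 3, so (167090/179707) = (-1)^1·(83545/179707); sign now -1
reciprocity: (83545/179707) = +1·(179707/83545) since 83545 mod 4 = 1, 179707 mod 4 = 3; sign now -1
(179707/83545) = (12617/83545)   [reduce mod 83545]
reciprocity: (12617/83545) = +1·(83545/12617) since 12617 mod 4 = 1, 83545 mod 4 = 1; sign now -1
(83545/12617) = (7843/12617)   [reduce mod 12617]
reciprocity: (7843/12617) = +1·(12617/7843) since 7843 mod 4 = 3, 12617 mod 4 = 1; sign now -1
(12617/7843) = (4774/7843)   [reduce mod 7843]
4774 = 2^1·2387; (2/7843) = -1 since 7843 mod 8 = 3, so (4774/7843) = (-1)^1·(2387/7843); sign now +1
reciprocity: (2387/7843) = -1·(7843/2387) since 2387 mod 4 = 3, 7843 mod 4 = 3; sign now -1
(7843/2387) = (682/2387)   [reduce mod 2387]
682 = 2^1·341; (2/2387) = -1 since 2387 mod 8 = 3, so (682/2387) = (-1)^1·(341/2387); sign now +1
reciprocity: (341/2387) = +1·(2387/341) since 341 mod 4 = 1, 2387 mod 4 = 3; sign now +1
(2387/341) = (0/341)   [reduce mod 341]
(0/341) = 0   [gcd(a, n) > 1]; final value = 0

0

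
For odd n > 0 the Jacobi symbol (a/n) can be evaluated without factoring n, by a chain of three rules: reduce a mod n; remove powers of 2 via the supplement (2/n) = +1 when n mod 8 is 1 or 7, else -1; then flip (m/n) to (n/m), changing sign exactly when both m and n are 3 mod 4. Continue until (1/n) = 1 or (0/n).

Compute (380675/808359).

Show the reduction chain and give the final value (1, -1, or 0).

1

flip (380675/808359) -> (808359/380675): both odd, 380675 mod 4 = 3, 808359 mod 4 = 3, so the flip contributes -1; sign now -1
(808359/380675): 808359 mod 380675 = 47009, so (808359/380675) = (47009/380675)
flip (47009/380675) -> (380675/47009): both odd, 47009 mod 4 = 1, 380675 mod 4 = 3, so the flip contributes +1; sign now -1
(380675/47009): 380675 mod 47009 = 4603, so (380675/47009) = (4603/47009)
flip (4603/47009) -> (47009/4603): both odd, 4603 mod 4 = 3, 47009 mod 4 = 1, so the flip contributes +1; sign now -1
(47009/4603): 47009 mod 4603 = 979, so (47009/4603) = (979/4603)
flip (979/4603) -> (4603/979): both odd, 979 mod 4 = 3, 4603 mod 4 = 3, so the flip contributes -1; sign now +1
(4603/979): 4603 mod 979 = 687, so (4603/979) = (687/979)
flip (687/979) -> (979/687): both odd, 687 mod 4 = 3, 979 mod 4 = 3, so the flip contributes -1; sign now -1
(979/687): 979 mod 687 = 292, so (979/687) = (292/687)
factor out 2^2: 292 = 2^2·73; with 687 mod 8 = 7, (2/687) = +1; sign now -1; continue with (73/687)
flip (73/687) -> (687/73): both odd, 73 mod 4 = 1, 687 mod 4 = 3, so the flip contributes +1; sign now -1
(687/73): 687 mod 73 = 30, so (687/73) = (30/73)
factor out 2^1: 30 = 2^1·15; with 73 mod 8 = 1, (2/73) = +1; sign now -1; continue with (15/73)
flip (15/73) -> (73/15): both odd, 15 mod 4 = 3, 73 mod 4 = 1, so the flip contributes +1; sign now -1
(73/15): 73 mod 15 = 13, so (73/15) = (13/15)
flip (13/15) -> (15/13): both odd, 13 mod 4 = 1, 15 mod 4 = 3, so the flip contributes +1; sign now -1
(15/13): 15 mod 13 = 2, so (15/13) = (2/13)
factor out 2^1: 2 = 2^1·1; with 13 mod 8 = 5, (2/13) = -1; sign now +1; continue with (1/13)
reached (1/13) = 1, so the symbol is +1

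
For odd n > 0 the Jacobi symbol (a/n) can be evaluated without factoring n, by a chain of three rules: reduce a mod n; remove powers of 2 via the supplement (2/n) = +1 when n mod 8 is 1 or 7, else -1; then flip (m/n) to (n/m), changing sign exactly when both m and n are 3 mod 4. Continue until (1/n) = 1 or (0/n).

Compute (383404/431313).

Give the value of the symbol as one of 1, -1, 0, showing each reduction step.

factor out 2^2: 383404 = 2^2·95851; with 431313 mod 8 = 1, (2/431313) = +1; sign now +1; continue with (95851/431313)
flip (95851/431313) -> (431313/95851): both odd, 95851 mod 4 = 3, 431313 mod 4 = 1, so the flip contributes +1; sign now +1
(431313/95851): 431313 mod 95851 = 47909, so (431313/95851) = (47909/95851)
flip (47909/95851) -> (95851/47909): both odd, 47909 mod 4 = 1, 95851 mod 4 = 3, so the flip contributes +1; sign now +1
(95851/47909): 95851 mod 47909 = 33, so (95851/47909) = (33/47909)
flip (33/47909) -> (47909/33): both odd, 33 mod 4 = 1, 47909 mod 4 = 1, so the flip contributes +1; sign now +1
(47909/33): 47909 mod 33 = 26, so (47909/33) = (26/33)
factor out 2^1: 26 = 2^1·13; with 33 mod 8 = 1, (2/33) = +1; sign now +1; continue with (13/33)
flip (13/33) -> (33/13): both odd, 13 mod 4 = 1, 33 mod 4 = 1, so the flip contributes +1; sign now +1
(33/13): 33 mod 13 = 7, so (33/13) = (7/13)
flip (7/13) -> (13/7): both odd, 7 mod 4 = 3, 13 mod 4 = 1, so the flip contributes +1; sign now +1
(13/7): 13 mod 7 = 6, so (13/7) = (6/7)
factor out 2^1: 6 = 2^1·3; with 7 mod 8 = 7, (2/7) = +1; sign now +1; continue with (3/7)
flip (3/7) -> (7/3): both odd, 3 mod 4 = 3, 7 mod 4 = 3, so the flip contributes -1; sign now -1
(7/3): 7 mod 3 = 1, so (7/3) = (1/3)
reached (1/3) = 1, so the symbol is -1

-1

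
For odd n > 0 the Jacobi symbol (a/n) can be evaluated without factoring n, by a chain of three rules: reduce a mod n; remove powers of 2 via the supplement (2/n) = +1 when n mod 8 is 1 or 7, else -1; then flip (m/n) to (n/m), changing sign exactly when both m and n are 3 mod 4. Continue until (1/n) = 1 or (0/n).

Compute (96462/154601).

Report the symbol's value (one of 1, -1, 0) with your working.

-1

factor out 2^1: 96462 = 2^1·48231; with 154601 mod 8 = 1, (2/154601) = +1; sign now +1; continue with (48231/154601)
flip (48231/154601) -> (154601/48231): both odd, 48231 mod 4 = 3, 154601 mod 4 = 1, so the flip contributes +1; sign now +1
(154601/48231): 154601 mod 48231 = 9908, so (154601/48231) = (9908/48231)
factor out 2^2: 9908 = 2^2·2477; with 48231 mod 8 = 7, (2/48231) = +1; sign now +1; continue with (2477/48231)
flip (2477/48231) -> (48231/2477): both odd, 2477 mod 4 = 1, 48231 mod 4 = 3, so the flip contributes +1; sign now +1
(48231/2477): 48231 mod 2477 = 1168, so (48231/2477) = (1168/2477)
factor out 2^4: 1168 = 2^4·73; with 2477 mod 8 = 5, (2/2477) = -1; sign now +1; continue with (73/2477)
flip (73/2477) -> (2477/73): both odd, 73 mod 4 = 1, 2477 mod 4 = 1, so the flip contributes +1; sign now +1
(2477/73): 2477 mod 73 = 68, so (2477/73) = (68/73)
factor out 2^2: 68 = 2^2·17; with 73 mod 8 = 1, (2/73) = +1; sign now +1; continue with (17/73)
flip (17/73) -> (73/17): both odd, 17 mod 4 = 1, 73 mod 4 = 1, so the flip contributes +1; sign now +1
(73/17): 73 mod 17 = 5, so (73/17) = (5/17)
flip (5/17) -> (17/5): both odd, 5 mod 4 = 1, 17 mod 4 = 1, so the flip contributes +1; sign now +1
(17/5): 17 mod 5 = 2, so (17/5) = (2/5)
factor out 2^1: 2 = 2^1·1; with 5 mod 8 = 5, (2/5) = -1; sign now -1; continue with (1/5)
reached (1/5) = 1, so the symbol is -1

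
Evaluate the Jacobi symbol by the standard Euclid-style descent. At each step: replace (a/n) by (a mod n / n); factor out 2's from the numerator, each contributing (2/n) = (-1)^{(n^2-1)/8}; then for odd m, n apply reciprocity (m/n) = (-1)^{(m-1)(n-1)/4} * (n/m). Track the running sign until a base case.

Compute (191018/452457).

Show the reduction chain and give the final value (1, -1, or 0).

factor out 2^1: 191018 = 2^1·95509; with 452457 mod 8 = 1, (2/452457) = +1; sign now +1; continue with (95509/452457)
flip (95509/452457) -> (452457/95509): both odd, 95509 mod 4 = 1, 452457 mod 4 = 1, so the flip contributes +1; sign now +1
(452457/95509): 452457 mod 95509 = 70421, so (452457/95509) = (70421/95509)
flip (70421/95509) -> (95509/70421): both odd, 70421 mod 4 = 1, 95509 mod 4 = 1, so the flip contributes +1; sign now +1
(95509/70421): 95509 mod 70421 = 25088, so (95509/70421) = (25088/70421)
factor out 2^9: 25088 = 2^9·49; with 70421 mod 8 = 5, (2/70421) = -1; sign now -1; continue with (49/70421)
flip (49/70421) -> (70421/49): both odd, 49 mod 4 = 1, 70421 mod 4 = 1, so the flip contributes +1; sign now -1
(70421/49): 70421 mod 49 = 8, so (70421/49) = (8/49)
factor out 2^3: 8 = 2^3·1; with 49 mod 8 = 1, (2/49) = +1; sign now -1; continue with (1/49)
reached (1/49) = 1, so the symbol is -1

-1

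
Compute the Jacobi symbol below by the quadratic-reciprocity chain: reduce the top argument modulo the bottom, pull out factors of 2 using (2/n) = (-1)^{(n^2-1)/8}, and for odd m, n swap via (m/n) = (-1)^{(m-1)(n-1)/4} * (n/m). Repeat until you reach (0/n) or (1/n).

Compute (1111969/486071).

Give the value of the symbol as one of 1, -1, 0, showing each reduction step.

(1111969/486071): 1111969 mod 486071 = 139827, so (1111969/486071) = (139827/486071)
flip (139827/486071) -> (486071/139827): both odd, 139827 mod 4 = 3, 486071 mod 4 = 3, so the flip contributes -1; sign now -1
(486071/139827): 486071 mod 139827 = 66590, so (486071/139827) = (66590/139827)
factor out 2^1: 66590 = 2^1·33295; with 139827 mod 8 = 3, (2/139827) = -1; sign now +1; continue with (33295/139827)
flip (33295/139827) -> (139827/33295): both odd, 33295 mod 4 = 3, 139827 mod 4 = 3, so the flip contributes -1; sign now -1
(139827/33295): 139827 mod 33295 = 6647, so (139827/33295) = (6647/33295)
flip (6647/33295) -> (33295/6647): both odd, 6647 mod 4 = 3, 33295 mod 4 = 3, so the flip contributes -1; sign now +1
(33295/6647): 33295 mod 6647 = 60, so (33295/6647) = (60/6647)
factor out 2^2: 60 = 2^2·15; with 6647 mod 8 = 7, (2/6647) = +1; sign now +1; continue with (15/6647)
flip (15/6647) -> (6647/15): both odd, 15 mod 4 = 3, 6647 mod 4 = 3, so the flip contributes -1; sign now -1
(6647/15): 6647 mod 15 = 2, so (6647/15) = (2/15)
factor out 2^1: 2 = 2^1·1; with 15 mod 8 = 7, (2/15) = +1; sign now -1; continue with (1/15)
reached (1/15) = 1, so the symbol is -1

-1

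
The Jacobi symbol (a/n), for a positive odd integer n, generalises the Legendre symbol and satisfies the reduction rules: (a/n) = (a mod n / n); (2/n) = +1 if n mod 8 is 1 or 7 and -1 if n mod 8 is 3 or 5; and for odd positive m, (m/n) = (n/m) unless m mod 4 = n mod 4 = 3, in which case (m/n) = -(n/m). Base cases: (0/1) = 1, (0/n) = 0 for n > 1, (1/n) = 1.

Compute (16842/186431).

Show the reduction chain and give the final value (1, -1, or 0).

factor out 2^1: 16842 = 2^1·8421; with 186431 mod 8 = 7, (2/186431) = +1; sign now +1; continue with (8421/186431)
flip (8421/186431) -> (186431/8421): both odd, 8421 mod 4 = 1, 186431 mod 4 = 3, so the flip contributes +1; sign now +1
(186431/8421): 186431 mod 8421 = 1169, so (186431/8421) = (1169/8421)
flip (1169/8421) -> (8421/1169): both odd, 1169 mod 4 = 1, 8421 mod 4 = 1, so the flip contributes +1; sign now +1
(8421/1169): 8421 mod 1169 = 238, so (8421/1169) = (238/1169)
factor out 2^1: 238 = 2^1·119; with 1169 mod 8 = 1, (2/1169) = +1; sign now +1; continue with (119/1169)
flip (119/1169) -> (1169/119): both odd, 119 mod 4 = 3, 1169 mod 4 = 1, so the flip contributes +1; sign now +1
(1169/119): 1169 mod 119 = 98, so (1169/119) = (98/119)
factor out 2^1: 98 = 2^1·49; with 119 mod 8 = 7, (2/119) = +1; sign now +1; continue with (49/119)
flip (49/119) -> (119/49): both odd, 49 mod 4 = 1, 119 mod 4 = 3, so the flip contributes +1; sign now +1
(119/49): 119 mod 49 = 21, so (119/49) = (21/49)
flip (21/49) -> (49/21): both odd, 21 mod 4 = 1, 49 mod 4 = 1, so the flip contributes +1; sign now +1
(49/21): 49 mod 21 = 7, so (49/21) = (7/21)
flip (7/21) -> (21/7): both odd, 7 mod 4 = 3, 21 mod 4 = 1, so the flip contributes +1; sign now +1
(21/7): 21 mod 7 = 0, so (21/7) = (0/7)
reached (0/7); gcd(a, n) > 1, so (0/7) = 0 and the symbol is 0

0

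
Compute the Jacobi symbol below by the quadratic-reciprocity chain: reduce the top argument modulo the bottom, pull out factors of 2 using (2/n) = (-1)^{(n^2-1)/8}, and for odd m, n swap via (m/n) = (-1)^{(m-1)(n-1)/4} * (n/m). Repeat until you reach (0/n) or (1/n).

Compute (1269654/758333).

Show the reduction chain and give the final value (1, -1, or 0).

(1269654/758333): 1269654 mod 758333 = 511321, so (1269654/758333) = (511321/758333)
flip (511321/758333) -> (758333/511321): both odd, 511321 mod 4 = 1, 758333 mod 4 = 1, so the flip contributes +1; sign now +1
(758333/511321): 758333 mod 511321 = 247012, so (758333/511321) = (247012/511321)
factor out 2^2: 247012 = 2^2·61753; with 511321 mod 8 = 1, (2/511321) = +1; sign now +1; continue with (61753/511321)
flip (61753/511321) -> (511321/61753): both odd, 61753 mod 4 = 1, 511321 mod 4 = 1, so the flip contributes +1; sign now +1
(511321/61753): 511321 mod 61753 = 17297, so (511321/61753) = (17297/61753)
flip (17297/61753) -> (61753/17297): both odd, 17297 mod 4 = 1, 61753 mod 4 = 1, so the flip contributes +1; sign now +1
(61753/17297): 61753 mod 17297 = 9862, so (61753/17297) = (9862/17297)
factor out 2^1: 9862 = 2^1·4931; with 17297 mod 8 = 1, (2/17297) = +1; sign now +1; continue with (4931/17297)
flip (4931/17297) -> (17297/4931): both odd, 4931 mod 4 = 3, 17297 mod 4 = 1, so the flip contributes +1; sign now +1
(17297/4931): 17297 mod 4931 = 2504, so (17297/4931) = (2504/4931)
factor out 2^3: 2504 = 2^3·313; with 4931 mod 8 = 3, (2/4931) = -1; sign now -1; continue with (313/4931)
flip (313/4931) -> (4931/313): both odd, 313 mod 4 = 1, 4931 mod 4 = 3, so the flip contributes +1; sign now -1
(4931/313): 4931 mod 313 = 236, so (4931/313) = (236/313)
factor out 2^2: 236 = 2^2·59; with 313 mod 8 = 1, (2/313) = +1; sign now -1; continue with (59/313)
flip (59/313) -> (313/59): both odd, 59 mod 4 = 3, 313 mod 4 = 1, so the flip contributes +1; sign now -1
(313/59): 313 mod 59 = 18, so (313/59) = (18/59)
factor out 2^1: 18 = 2^1·9; with 59 mod 8 = 3, (2/59) = -1; sign now +1; continue with (9/59)
flip (9/59) -> (59/9): both odd, 9 mod 4 = 1, 59 mod 4 = 3, so the flip contributes +1; sign now +1
(59/9): 59 mod 9 = 5, so (59/9) = (5/9)
flip (5/9) -> (9/5): both odd, 5 mod 4 = 1, 9 mod 4 = 1, so the flip contributes +1; sign now +1
(9/5): 9 mod 5 = 4, so (9/5) = (4/5)
factor out 2^2: 4 = 2^2·1; with 5 mod 8 = 5, (2/5) = -1; sign now +1; continue with (1/5)
reached (1/5) = 1, so the symbol is +1

1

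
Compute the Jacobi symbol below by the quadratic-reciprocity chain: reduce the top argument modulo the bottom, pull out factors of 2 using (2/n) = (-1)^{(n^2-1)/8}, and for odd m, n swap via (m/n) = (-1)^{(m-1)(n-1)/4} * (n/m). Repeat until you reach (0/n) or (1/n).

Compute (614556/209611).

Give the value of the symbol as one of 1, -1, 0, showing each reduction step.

(614556/209611): 614556 mod 209611 = 195334, so (614556/209611) = (195334/209611)
factor out 2^1: 195334 = 2^1·97667; with 209611 mod 8 = 3, (2/209611) = -1; sign now -1; continue with (97667/209611)
flip (97667/209611) -> (209611/97667): both odd, 97667 mod 4 = 3, 209611 mod 4 = 3, so the flip contributes -1; sign now +1
(209611/97667): 209611 mod 97667 = 14277, so (209611/97667) = (14277/97667)
flip (14277/97667) -> (97667/14277): both odd, 14277 mod 4 = 1, 97667 mod 4 = 3, so the flip contributes +1; sign now +1
(97667/14277): 97667 mod 14277 = 12005, so (97667/14277) = (12005/14277)
flip (12005/14277) -> (14277/12005): both odd, 12005 mod 4 = 1, 14277 mod 4 = 1, so the flip contributes +1; sign now +1
(14277/12005): 14277 mod 12005 = 2272, so (14277/12005) = (2272/12005)
factor out 2^5: 2272 = 2^5·71; with 12005 mod 8 = 5, (2/12005) = -1; sign now -1; continue with (71/12005)
flip (71/12005) -> (12005/71): both odd, 71 mod 4 = 3, 12005 mod 4 = 1, so the flip contributes +1; sign now -1
(12005/71): 12005 mod 71 = 6, so (12005/71) = (6/71)
factor out 2^1: 6 = 2^1·3; with 71 mod 8 = 7, (2/71) = +1; sign now -1; continue with (3/71)
flip (3/71) -> (71/3): both odd, 3 mod 4 = 3, 71 mod 4 = 3, so the flip contributes -1; sign now +1
(71/3): 71 mod 3 = 2, so (71/3) = (2/3)
factor out 2^1: 2 = 2^1·1; with 3 mod 8 = 3, (2/3) = -1; sign now -1; continue with (1/3)
reached (1/3) = 1, so the symbol is -1

-1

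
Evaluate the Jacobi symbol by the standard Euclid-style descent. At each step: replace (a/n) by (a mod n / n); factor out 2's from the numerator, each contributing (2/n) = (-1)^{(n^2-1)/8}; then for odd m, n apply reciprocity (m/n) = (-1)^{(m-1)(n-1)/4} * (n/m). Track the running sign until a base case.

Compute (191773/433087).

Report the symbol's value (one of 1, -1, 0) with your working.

reciprocity: (191773/433087) = +1·(433087/191773) since 191773 mod 4 = 1, 433087 mod 4 = 3; sign now +1
(433087/191773) = (49541/191773)   [reduce mod 191773]
reciprocity: (49541/191773) = +1·(191773/49541) since 49541 mod 4 = 1, 191773 mod 4 = 1; sign now +1
(191773/49541) = (43150/49541)   [reduce mod 49541]
43150 = 2^1·21575; (2/49541) = -1 since 49541 mod 8 = 5, so (43150/49541) = (-1)^1·(21575/49541); sign now -1
reciprocity: (21575/49541) = +1·(49541/21575) since 21575 mod 4 = 3, 49541 mod 4 = 1; sign now -1
(49541/21575) = (6391/21575)   [reduce mod 21575]
reciprocity: (6391/21575) = -1·(21575/6391) since 6391 mod 4 = 3, 21575 mod 4 = 3; sign now +1
(21575/6391) = (2402/6391)   [reduce mod 6391]
2402 = 2^1·1201; (2/6391) = +1 since 6391 mod 8 = 7, so (2402/6391) = (+1)^1·(1201/6391); sign now +1
reciprocity: (1201/6391) = +1·(6391/1201) since 1201 mod 4 = 1, 6391 mod 4 = 3; sign now +1
(6391/1201) = (386/1201)   [reduce mod 1201]
386 = 2^1·193; (2/1201) = +1 since 1201 mod 8 = 1, so (386/1201) = (+1)^1·(193/1201); sign now +1
reciprocity: (193/1201) = +1·(1201/193) since 193 mod 4 = 1, 1201 mod 4 = 1; sign now +1
(1201/193) = (43/193)   [reduce mod 193]
reciprocity: (43/193) = +1·(193/43) since 43 mod 4 = 3, 193 mod 4 = 1; sign now +1
(193/43) = (21/43)   [reduce mod 43]
reciprocity: (21/43) = +1·(43/21) since 21 mod 4 = 1, 43 mod 4 = 3; sign now +1
(43/21) = (1/21)   [reduce mod 21]
(1/21) = 1; final value = sign = +1

1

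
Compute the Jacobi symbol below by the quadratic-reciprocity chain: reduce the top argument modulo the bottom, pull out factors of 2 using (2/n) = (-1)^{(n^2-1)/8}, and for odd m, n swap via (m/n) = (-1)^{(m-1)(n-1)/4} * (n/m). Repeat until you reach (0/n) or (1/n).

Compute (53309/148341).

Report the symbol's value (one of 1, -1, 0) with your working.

flip (53309/148341) -> (148341/53309): both odd, 53309 mod 4 = 1, 148341 mod 4 = 1, so the flip contributes +1; sign now +1
(148341/53309): 148341 mod 53309 = 41723, so (148341/53309) = (41723/53309)
flip (41723/53309) -> (53309/41723): both odd, 41723 mod 4 = 3, 53309 mod 4 = 1, so the flip contributes +1; sign now +1
(53309/41723): 53309 mod 41723 = 11586, so (53309/41723) = (11586/41723)
factor out 2^1: 11586 = 2^1·5793; with 41723 mod 8 = 3, (2/41723) = -1; sign now -1; continue with (5793/41723)
flip (5793/41723) -> (41723/5793): both odd, 5793 mod 4 = 1, 41723 mod 4 = 3, so the flip contributes +1; sign now -1
(41723/5793): 41723 mod 5793 = 1172, so (41723/5793) = (1172/5793)
factor out 2^2: 1172 = 2^2·293; with 5793 mod 8 = 1, (2/5793) = +1; sign now -1; continue with (293/5793)
flip (293/5793) -> (5793/293): both odd, 293 mod 4 = 1, 5793 mod 4 = 1, so the flip contributes +1; sign now -1
(5793/293): 5793 mod 293 = 226, so (5793/293) = (226/293)
factor out 2^1: 226 = 2^1·113; with 293 mod 8 = 5, (2/293) = -1; sign now +1; continue with (113/293)
flip (113/293) -> (293/113): both odd, 113 mod 4 = 1, 293 mod 4 = 1, so the flip contributes +1; sign now +1
(293/113): 293 mod 113 = 67, so (293/113) = (67/113)
flip (67/113) -> (113/67): both odd, 67 mod 4 = 3, 113 mod 4 = 1, so the flip contributes +1; sign now +1
(113/67): 113 mod 67 = 46, so (113/67) = (46/67)
factor out 2^1: 46 = 2^1·23; with 67 mod 8 = 3, (2/67) = -1; sign now -1; continue with (23/67)
flip (23/67) -> (67/23): both odd, 23 mod 4 = 3, 67 mod 4 = 3, so the flip contributes -1; sign now +1
(67/23): 67 mod 23 = 21, so (67/23) = (21/23)
flip (21/23) -> (23/21): both odd, 21 mod 4 = 1, 23 mod 4 = 3, so the flip contributes +1; sign now +1
(23/21): 23 mod 21 = 2, so (23/21) = (2/21)
factor out 2^1: 2 = 2^1·1; with 21 mod 8 = 5, (2/21) = -1; sign now -1; continue with (1/21)
reached (1/21) = 1, so the symbol is -1

-1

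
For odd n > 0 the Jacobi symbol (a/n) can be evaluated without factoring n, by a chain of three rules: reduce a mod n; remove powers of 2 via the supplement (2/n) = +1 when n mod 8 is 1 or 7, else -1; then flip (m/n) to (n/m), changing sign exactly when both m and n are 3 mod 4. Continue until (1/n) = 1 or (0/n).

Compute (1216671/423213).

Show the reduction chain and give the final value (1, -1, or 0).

(1216671/423213): 1216671 mod 423213 = 370245, so (1216671/423213) = (370245/423213)
flip (370245/423213) -> (423213/370245): both odd, 370245 mod 4 = 1, 423213 mod 4 = 1, so the flip contributes +1; sign now +1
(423213/370245): 423213 mod 370245 = 52968, so (423213/370245) = (52968/370245)
factor out 2^3: 52968 = 2^3·6621; with 370245 mod 8 = 5, (2/370245) = -1; sign now -1; continue with (6621/370245)
flip (6621/370245) -> (370245/6621): both odd, 6621 mod 4 = 1, 370245 mod 4 = 1, so the flip contributes +1; sign now -1
(370245/6621): 370245 mod 6621 = 6090, so (370245/6621) = (6090/6621)
factor out 2^1: 6090 = 2^1·3045; with 6621 mod 8 = 5, (2/6621) = -1; sign now +1; continue with (3045/6621)
flip (3045/6621) -> (6621/3045): both odd, 3045 mod 4 = 1, 6621 mod 4 = 1, so the flip contributes +1; sign now +1
(6621/3045): 6621 mod 3045 = 531, so (6621/3045) = (531/3045)
flip (531/3045) -> (3045/531): both odd, 531 mod 4 = 3, 3045 mod 4 = 1, so the flip contributes +1; sign now +1
(3045/531): 3045 mod 531 = 390, so (3045/531) = (390/531)
factor out 2^1: 390 = 2^1·195; with 531 mod 8 = 3, (2/531) = -1; sign now -1; continue with (195/531)
flip (195/531) -> (531/195): both odd, 195 mod 4 = 3, 531 mod 4 = 3, so the flip contributes -1; sign now +1
(531/195): 531 mod 195 = 141, so (531/195) = (141/195)
flip (141/195) -> (195/141): both odd, 141 mod 4 = 1, 195 mod 4 = 3, so the flip contributes +1; sign now +1
(195/141): 195 mod 141 = 54, so (195/141) = (54/141)
factor out 2^1: 54 = 2^1·27; with 141 mod 8 = 5, (2/141) = -1; sign now -1; continue with (27/141)
flip (27/141) -> (141/27): both odd, 27 mod 4 = 3, 141 mod 4 = 1, so the flip contributes +1; sign now -1
(141/27): 141 mod 27 = 6, so (141/27) = (6/27)
factor out 2^1: 6 = 2^1·3; with 27 mod 8 = 3, (2/27) = -1; sign now +1; continue with (3/27)
flip (3/27) -> (27/3): both odd, 3 mod 4 = 3, 27 mod 4 = 3, so the flip contributes -1; sign now -1
(27/3): 27 mod 3 = 0, so (27/3) = (0/3)
reached (0/3); gcd(a, n) > 1, so (0/3) = 0 and the symbol is 0

0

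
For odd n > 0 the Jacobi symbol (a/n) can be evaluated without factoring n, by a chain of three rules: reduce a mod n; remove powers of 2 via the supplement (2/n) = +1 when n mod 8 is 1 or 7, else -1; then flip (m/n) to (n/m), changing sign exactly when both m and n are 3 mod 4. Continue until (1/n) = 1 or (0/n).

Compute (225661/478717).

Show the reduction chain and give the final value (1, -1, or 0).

flip (225661/478717) -> (478717/225661): both odd, 225661 mod 4 = 1, 478717 mod 4 = 1, so the flip contributes +1; sign now +1
(478717/225661): 478717 mod 225661 = 27395, so (478717/225661) = (27395/225661)
flip (27395/225661) -> (225661/27395): both odd, 27395 mod 4 = 3, 225661 mod 4 = 1, so the flip contributes +1; sign now +1
(225661/27395): 225661 mod 27395 = 6501, so (225661/27395) = (6501/27395)
flip (6501/27395) -> (27395/6501): both odd, 6501 mod 4 = 1, 27395 mod 4 = 3, so the flip contributes +1; sign now +1
(27395/6501): 27395 mod 6501 = 1391, so (27395/6501) = (1391/6501)
flip (1391/6501) -> (6501/1391): both odd, 1391 mod 4 = 3, 6501 mod 4 = 1, so the flip contributes +1; sign now +1
(6501/1391): 6501 mod 1391 = 937, so (6501/1391) = (937/1391)
flip (937/1391) -> (1391/937): both odd, 937 mod 4 = 1, 1391 mod 4 = 3, so the flip contributes +1; sign now +1
(1391/937): 1391 mod 937 = 454, so (1391/937) = (454/937)
factor out 2^1: 454 = 2^1·227; with 937 mod 8 = 1, (2/937) = +1; sign now +1; continue with (227/937)
flip (227/937) -> (937/227): both odd, 227 mod 4 = 3, 937 mod 4 = 1, so the flip contributes +1; sign now +1
(937/227): 937 mod 227 = 29, so (937/227) = (29/227)
flip (29/227) -> (227/29): both odd, 29 mod 4 = 1, 227 mod 4 = 3, so the flip contributes +1; sign now +1
(227/29): 227 mod 29 = 24, so (227/29) = (24/29)
factor out 2^3: 24 = 2^3·3; with 29 mod 8 = 5, (2/29) = -1; sign now -1; continue with (3/29)
flip (3/29) -> (29/3): both odd, 3 mod 4 = 3, 29 mod 4 = 1, so the flip contributes +1; sign now -1
(29/3): 29 mod 3 = 2, so (29/3) = (2/3)
factor out 2^1: 2 = 2^1·1; with 3 mod 8 = 3, (2/3) = -1; sign now +1; continue with (1/3)
reached (1/3) = 1, so the symbol is +1

1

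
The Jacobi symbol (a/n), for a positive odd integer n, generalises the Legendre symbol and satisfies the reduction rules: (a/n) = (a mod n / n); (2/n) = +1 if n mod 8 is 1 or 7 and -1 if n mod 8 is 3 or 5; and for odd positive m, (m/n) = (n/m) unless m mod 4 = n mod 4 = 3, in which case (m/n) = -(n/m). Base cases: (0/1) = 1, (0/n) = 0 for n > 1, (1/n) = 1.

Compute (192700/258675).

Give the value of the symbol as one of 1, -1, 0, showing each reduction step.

0

factor out 2^2: 192700 = 2^2·48175; with 258675 mod 8 = 3, (2/258675) = -1; sign now +1; continue with (48175/258675)
flip (48175/258675) -> (258675/48175): both odd, 48175 mod 4 = 3, 258675 mod 4 = 3, so the flip contributes -1; sign now -1
(258675/48175): 258675 mod 48175 = 17800, so (258675/48175) = (17800/48175)
factor out 2^3: 17800 = 2^3·2225; with 48175 mod 8 = 7, (2/48175) = +1; sign now -1; continue with (2225/48175)
flip (2225/48175) -> (48175/2225): both odd, 2225 mod 4 = 1, 48175 mod 4 = 3, so the flip contributes +1; sign now -1
(48175/2225): 48175 mod 2225 = 1450, so (48175/2225) = (1450/2225)
factor out 2^1: 1450 = 2^1·725; with 2225 mod 8 = 1, (2/2225) = +1; sign now -1; continue with (725/2225)
flip (725/2225) -> (2225/725): both odd, 725 mod 4 = 1, 2225 mod 4 = 1, so the flip contributes +1; sign now -1
(2225/725): 2225 mod 725 = 50, so (2225/725) = (50/725)
factor out 2^1: 50 = 2^1·25; with 725 mod 8 = 5, (2/725) = -1; sign now +1; continue with (25/725)
flip (25/725) -> (725/25): both odd, 25 mod 4 = 1, 725 mod 4 = 1, so the flip contributes +1; sign now +1
(725/25): 725 mod 25 = 0, so (725/25) = (0/25)
reached (0/25); gcd(a, n) > 1, so (0/25) = 0 and the symbol is 0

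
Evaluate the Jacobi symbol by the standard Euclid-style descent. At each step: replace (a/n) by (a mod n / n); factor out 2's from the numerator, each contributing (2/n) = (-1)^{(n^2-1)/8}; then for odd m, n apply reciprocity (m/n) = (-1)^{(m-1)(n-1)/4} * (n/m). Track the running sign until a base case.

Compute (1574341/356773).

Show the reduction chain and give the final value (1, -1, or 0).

(1574341/356773): 1574341 mod 356773 = 147249, so (1574341/356773) = (147249/356773)
flip (147249/356773) -> (356773/147249): both odd, 147249 mod 4 = 1, 356773 mod 4 = 1, so the flip contributes +1; sign now +1
(356773/147249): 356773 mod 147249 = 62275, so (356773/147249) = (62275/147249)
flip (62275/147249) -> (147249/62275): both odd, 62275 mod 4 = 3, 147249 mod 4 = 1, so the flip contributes +1; sign now +1
(147249/62275): 147249 mod 62275 = 22699, so (147249/62275) = (22699/62275)
flip (22699/62275) -> (62275/22699): both odd, 22699 mod 4 = 3, 62275 mod 4 = 3, so the flip contributes -1; sign now -1
(62275/22699): 62275 mod 22699 = 16877, so (62275/22699) = (16877/22699)
flip (16877/22699) -> (22699/16877): both odd, 16877 mod 4 = 1, 22699 mod 4 = 3, so the flip contributes +1; sign now -1
(22699/16877): 22699 mod 16877 = 5822, so (22699/16877) = (5822/16877)
factor out 2^1: 5822 = 2^1·2911; with 16877 mod 8 = 5, (2/16877) = -1; sign now +1; continue with (2911/16877)
flip (2911/16877) -> (16877/2911): both odd, 2911 mod 4 = 3, 16877 mod 4 = 1, so the flip contributes +1; sign now +1
(16877/2911): 16877 mod 2911 = 2322, so (16877/2911) = (2322/2911)
factor out 2^1: 2322 = 2^1·1161; with 2911 mod 8 = 7, (2/2911) = +1; sign now +1; continue with (1161/2911)
flip (1161/2911) -> (2911/1161): both odd, 1161 mod 4 = 1, 2911 mod 4 = 3, so the flip contributes +1; sign now +1
(2911/1161): 2911 mod 1161 = 589, so (2911/1161) = (589/1161)
flip (589/1161) -> (1161/589): both odd, 589 mod 4 = 1, 1161 mod 4 = 1, so the flip contributes +1; sign now +1
(1161/589): 1161 mod 589 = 572, so (1161/589) = (572/589)
factor out 2^2: 572 = 2^2·143; with 589 mod 8 = 5, (2/589) = -1; sign now +1; continue with (143/589)
flip (143/589) -> (589/143): both odd, 143 mod 4 = 3, 589 mod 4 = 1, so the flip contributes +1; sign now +1
(589/143): 589 mod 143 = 17, so (589/143) = (17/143)
flip (17/143) -> (143/17): both odd, 17 mod 4 = 1, 143 mod 4 = 3, so the flip contributes +1; sign now +1
(143/17): 143 mod 17 = 7, so (143/17) = (7/17)
flip (7/17) -> (17/7): both odd, 7 mod 4 = 3, 17 mod 4 = 1, so the flip contributes +1; sign now +1
(17/7): 17 mod 7 = 3, so (17/7) = (3/7)
flip (3/7) -> (7/3): both odd, 3 mod 4 = 3, 7 mod 4 = 3, so the flip contributes -1; sign now -1
(7/3): 7 mod 3 = 1, so (7/3) = (1/3)
reached (1/3) = 1, so the symbol is -1

-1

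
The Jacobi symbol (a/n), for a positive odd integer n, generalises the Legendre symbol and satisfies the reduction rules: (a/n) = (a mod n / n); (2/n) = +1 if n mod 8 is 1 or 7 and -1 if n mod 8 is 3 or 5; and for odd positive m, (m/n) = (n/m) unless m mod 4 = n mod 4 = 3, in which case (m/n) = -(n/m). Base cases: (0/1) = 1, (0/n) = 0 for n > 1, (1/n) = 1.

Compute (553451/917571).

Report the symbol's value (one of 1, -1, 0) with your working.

flip (553451/917571) -> (917571/553451): both odd, 553451 mod 4 = 3, 917571 mod 4 = 3, so the flip contributes -1; sign now -1
(917571/553451): 917571 mod 553451 = 364120, so (917571/553451) = (364120/553451)
factor out 2^3: 364120 = 2^3·45515; with 553451 mod 8 = 3, (2/553451) = -1; sign now +1; continue with (45515/553451)
flip (45515/553451) -> (553451/45515): both odd, 45515 mod 4 = 3, 553451 mod 4 = 3, so the flip contributes -1; sign now -1
(553451/45515): 553451 mod 45515 = 7271, so (553451/45515) = (7271/45515)
flip (7271/45515) -> (45515/7271): both odd, 7271 mod 4 = 3, 45515 mod 4 = 3, so the flip contributes -1; sign now +1
(45515/7271): 45515 mod 7271 = 1889, so (45515/7271) = (1889/7271)
flip (1889/7271) -> (7271/1889): both odd, 1889 mod 4 = 1, 7271 mod 4 = 3, so the flip contributes +1; sign now +1
(7271/1889): 7271 mod 1889 = 1604, so (7271/1889) = (1604/1889)
factor out 2^2: 1604 = 2^2·401; with 1889 mod 8 = 1, (2/1889) = +1; sign now +1; continue with (401/1889)
flip (401/1889) -> (1889/401): both odd, 401 mod 4 = 1, 1889 mod 4 = 1, so the flip contributes +1; sign now +1
(1889/401): 1889 mod 401 = 285, so (1889/401) = (285/401)
flip (285/401) -> (401/285): both odd, 285 mod 4 = 1, 401 mod 4 = 1, so the flip contributes +1; sign now +1
(401/285): 401 mod 285 = 116, so (401/285) = (116/285)
factor out 2^2: 116 = 2^2·29; with 285 mod 8 = 5, (2/285) = -1; sign now +1; continue with (29/285)
flip (29/285) -> (285/29): both odd, 29 mod 4 = 1, 285 mod 4 = 1, so the flip contributes +1; sign now +1
(285/29): 285 mod 29 = 24, so (285/29) = (24/29)
factor out 2^3: 24 = 2^3·3; with 29 mod 8 = 5, (2/29) = -1; sign now -1; continue with (3/29)
flip (3/29) -> (29/3): both odd, 3 mod 4 = 3, 29 mod 4 = 1, so the flip contributes +1; sign now -1
(29/3): 29 mod 3 = 2, so (29/3) = (2/3)
factor out 2^1: 2 = 2^1·1; with 3 mod 8 = 3, (2/3) = -1; sign now +1; continue with (1/3)
reached (1/3) = 1, so the symbol is +1

1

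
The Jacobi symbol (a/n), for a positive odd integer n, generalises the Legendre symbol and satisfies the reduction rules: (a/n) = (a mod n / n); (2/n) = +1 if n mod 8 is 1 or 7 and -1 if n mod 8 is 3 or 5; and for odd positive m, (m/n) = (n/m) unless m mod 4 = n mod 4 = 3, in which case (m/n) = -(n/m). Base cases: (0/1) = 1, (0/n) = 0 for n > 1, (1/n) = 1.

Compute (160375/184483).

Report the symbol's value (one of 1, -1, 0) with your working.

reciprocity: (160375/184483) = -1·(184483/160375) since 160375 mod 4 = 3, 184483 mod 4 = 3; sign now -1
(184483/160375) = (24108/160375)   [reduce mod 160375]
24108 = 2^2·6027; (2/160375) = +1 since 160375 mod 8 = 7, so (24108/160375) = (+1)^2·(6027/160375); sign now -1
reciprocity: (6027/160375) = -1·(160375/6027) since 6027 mod 4 = 3, 160375 mod 4 = 3; sign now +1
(160375/6027) = (3673/6027)   [reduce mod 6027]
reciprocity: (3673/6027) = +1·(6027/3673) since 3673 mod 4 = 1, 6027 mod 4 = 3; sign now +1
(6027/3673) = (2354/3673)   [reduce mod 3673]
2354 = 2^1·1177; (2/3673) = +1 since 3673 mod 8 = 1, so (2354/3673) = (+1)^1·(1177/3673); sign now +1
reciprocity: (1177/3673) = +1·(3673/1177) since 1177 mod 4 = 1, 3673 mod 4 = 1; sign now +1
(3673/1177) = (142/1177)   [reduce mod 1177]
142 = 2^1·71; (2/1177) = +1 since 1177 mod 8 = 1, so (142/1177) = (+1)^1·(71/1177); sign now +1
reciprocity: (71/1177) = +1·(1177/71) since 71 mod 4 = 3, 1177 mod 4 = 1; sign now +1
(1177/71) = (41/71)   [reduce mod 71]
reciprocity: (41/71) = +1·(71/41) since 41 mod 4 = 1, 71 mod 4 = 3; sign now +1
(71/41) = (30/41)   [reduce mod 41]
30 = 2^1·15; (2/41) = +1 since 41 mod 8 = 1, so (30/41) = (+1)^1·(15/41); sign now +1
reciprocity: (15/41) = +1·(41/15) since 15 mod 4 = 3, 41 mod 4 = 1; sign now +1
(41/15) = (11/15)   [reduce mod 15]
reciprocity: (11/15) = -1·(15/11) since 11 mod 4 = 3, 15 mod 4 = 3; sign now -1
(15/11) = (4/11)   [reduce mod 11]
4 = 2^2·1; (2/11) = -1 since 11 mod 8 = 3, so (4/11) = (-1)^2·(1/11); sign now -1
(1/11) = 1; final value = sign = -1

-1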